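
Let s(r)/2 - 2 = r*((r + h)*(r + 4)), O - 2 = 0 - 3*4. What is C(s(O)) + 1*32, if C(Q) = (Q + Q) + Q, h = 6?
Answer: -1396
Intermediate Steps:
O = -10 (O = 2 + (0 - 3*4) = 2 + (0 - 12) = 2 - 12 = -10)
s(r) = 4 + 2*r*(4 + r)*(6 + r) (s(r) = 4 + 2*(r*((r + 6)*(r + 4))) = 4 + 2*(r*((6 + r)*(4 + r))) = 4 + 2*(r*((4 + r)*(6 + r))) = 4 + 2*(r*(4 + r)*(6 + r)) = 4 + 2*r*(4 + r)*(6 + r))
C(Q) = 3*Q (C(Q) = 2*Q + Q = 3*Q)
C(s(O)) + 1*32 = 3*(4 + 2*(-10)**3 + 20*(-10)**2 + 48*(-10)) + 1*32 = 3*(4 + 2*(-1000) + 20*100 - 480) + 32 = 3*(4 - 2000 + 2000 - 480) + 32 = 3*(-476) + 32 = -1428 + 32 = -1396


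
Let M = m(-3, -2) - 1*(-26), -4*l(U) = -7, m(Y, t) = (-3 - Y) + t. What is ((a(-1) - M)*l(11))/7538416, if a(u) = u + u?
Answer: -91/15076832 ≈ -6.0357e-6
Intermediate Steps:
a(u) = 2*u
m(Y, t) = -3 + t - Y
l(U) = 7/4 (l(U) = -1/4*(-7) = 7/4)
M = 24 (M = (-3 - 2 - 1*(-3)) - 1*(-26) = (-3 - 2 + 3) + 26 = -2 + 26 = 24)
((a(-1) - M)*l(11))/7538416 = ((2*(-1) - 1*24)*(7/4))/7538416 = ((-2 - 24)*(7/4))*(1/7538416) = -26*7/4*(1/7538416) = -91/2*1/7538416 = -91/15076832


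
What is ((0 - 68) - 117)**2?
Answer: 34225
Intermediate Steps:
((0 - 68) - 117)**2 = (-68 - 117)**2 = (-185)**2 = 34225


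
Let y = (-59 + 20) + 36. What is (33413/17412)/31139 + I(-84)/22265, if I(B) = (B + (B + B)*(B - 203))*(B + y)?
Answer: -2270420703233267/12071910847020 ≈ -188.07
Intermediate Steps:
y = -3 (y = -39 + 36 = -3)
I(B) = (-3 + B)*(B + 2*B*(-203 + B)) (I(B) = (B + (B + B)*(B - 203))*(B - 3) = (B + (2*B)*(-203 + B))*(-3 + B) = (B + 2*B*(-203 + B))*(-3 + B) = (-3 + B)*(B + 2*B*(-203 + B)))
(33413/17412)/31139 + I(-84)/22265 = (33413/17412)/31139 - 84*(1215 - 411*(-84) + 2*(-84)**2)/22265 = (33413*(1/17412))*(1/31139) - 84*(1215 + 34524 + 2*7056)*(1/22265) = (33413/17412)*(1/31139) - 84*(1215 + 34524 + 14112)*(1/22265) = 33413/542192268 - 84*49851*(1/22265) = 33413/542192268 - 4187484*1/22265 = 33413/542192268 - 4187484/22265 = -2270420703233267/12071910847020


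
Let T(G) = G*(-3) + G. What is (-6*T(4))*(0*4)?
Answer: 0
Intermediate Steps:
T(G) = -2*G (T(G) = -3*G + G = -2*G)
(-6*T(4))*(0*4) = (-(-12)*4)*(0*4) = -6*(-8)*0 = 48*0 = 0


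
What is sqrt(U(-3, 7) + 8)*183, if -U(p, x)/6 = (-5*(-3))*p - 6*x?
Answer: 183*sqrt(530) ≈ 4213.0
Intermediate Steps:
U(p, x) = -90*p + 36*x (U(p, x) = -6*((-5*(-3))*p - 6*x) = -6*(15*p - 6*x) = -6*(-6*x + 15*p) = -90*p + 36*x)
sqrt(U(-3, 7) + 8)*183 = sqrt((-90*(-3) + 36*7) + 8)*183 = sqrt((270 + 252) + 8)*183 = sqrt(522 + 8)*183 = sqrt(530)*183 = 183*sqrt(530)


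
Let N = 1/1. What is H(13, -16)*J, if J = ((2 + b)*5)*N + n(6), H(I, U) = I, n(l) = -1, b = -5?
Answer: -208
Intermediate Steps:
N = 1
J = -16 (J = ((2 - 5)*5)*1 - 1 = -3*5*1 - 1 = -15*1 - 1 = -15 - 1 = -16)
H(13, -16)*J = 13*(-16) = -208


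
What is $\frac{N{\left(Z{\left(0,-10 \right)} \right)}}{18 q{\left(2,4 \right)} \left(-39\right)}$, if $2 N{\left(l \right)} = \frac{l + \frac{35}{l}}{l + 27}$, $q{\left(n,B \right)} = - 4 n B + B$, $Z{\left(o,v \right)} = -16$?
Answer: $- \frac{97}{2306304} \approx -4.2059 \cdot 10^{-5}$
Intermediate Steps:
$q{\left(n,B \right)} = B - 4 B n$ ($q{\left(n,B \right)} = - 4 B n + B = B - 4 B n$)
$N{\left(l \right)} = \frac{l + \frac{35}{l}}{2 \left(27 + l\right)}$ ($N{\left(l \right)} = \frac{\left(l + \frac{35}{l}\right) \frac{1}{l + 27}}{2} = \frac{\left(l + \frac{35}{l}\right) \frac{1}{27 + l}}{2} = \frac{\frac{1}{27 + l} \left(l + \frac{35}{l}\right)}{2} = \frac{l + \frac{35}{l}}{2 \left(27 + l\right)}$)
$\frac{N{\left(Z{\left(0,-10 \right)} \right)}}{18 q{\left(2,4 \right)} \left(-39\right)} = \frac{\frac{1}{2} \frac{1}{-16} \frac{1}{27 - 16} \left(35 + \left(-16\right)^{2}\right)}{18 \cdot 4 \left(1 - 8\right) \left(-39\right)} = \frac{\frac{1}{2} \left(- \frac{1}{16}\right) \frac{1}{11} \left(35 + 256\right)}{18 \cdot 4 \left(1 - 8\right) \left(-39\right)} = \frac{\frac{1}{2} \left(- \frac{1}{16}\right) \frac{1}{11} \cdot 291}{18 \cdot 4 \left(-7\right) \left(-39\right)} = - \frac{291}{352 \cdot 18 \left(-28\right) \left(-39\right)} = - \frac{291}{352 \left(\left(-504\right) \left(-39\right)\right)} = - \frac{291}{352 \cdot 19656} = \left(- \frac{291}{352}\right) \frac{1}{19656} = - \frac{97}{2306304}$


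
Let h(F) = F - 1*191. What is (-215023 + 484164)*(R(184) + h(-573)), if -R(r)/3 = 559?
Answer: -656973181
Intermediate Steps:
R(r) = -1677 (R(r) = -3*559 = -1677)
h(F) = -191 + F (h(F) = F - 191 = -191 + F)
(-215023 + 484164)*(R(184) + h(-573)) = (-215023 + 484164)*(-1677 + (-191 - 573)) = 269141*(-1677 - 764) = 269141*(-2441) = -656973181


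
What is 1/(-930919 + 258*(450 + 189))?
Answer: -1/766057 ≈ -1.3054e-6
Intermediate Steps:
1/(-930919 + 258*(450 + 189)) = 1/(-930919 + 258*639) = 1/(-930919 + 164862) = 1/(-766057) = -1/766057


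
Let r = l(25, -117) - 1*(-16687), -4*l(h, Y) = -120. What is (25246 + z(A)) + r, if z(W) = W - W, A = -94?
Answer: 41963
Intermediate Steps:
l(h, Y) = 30 (l(h, Y) = -1/4*(-120) = 30)
z(W) = 0
r = 16717 (r = 30 - 1*(-16687) = 30 + 16687 = 16717)
(25246 + z(A)) + r = (25246 + 0) + 16717 = 25246 + 16717 = 41963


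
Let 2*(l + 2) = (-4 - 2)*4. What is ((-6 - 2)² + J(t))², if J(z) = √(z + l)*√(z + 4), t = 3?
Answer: (64 + I*√77)² ≈ 4019.0 + 1123.2*I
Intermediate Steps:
l = -14 (l = -2 + ((-4 - 2)*4)/2 = -2 + (-6*4)/2 = -2 + (½)*(-24) = -2 - 12 = -14)
J(z) = √(-14 + z)*√(4 + z) (J(z) = √(z - 14)*√(z + 4) = √(-14 + z)*√(4 + z))
((-6 - 2)² + J(t))² = ((-6 - 2)² + √(-14 + 3)*√(4 + 3))² = ((-8)² + √(-11)*√7)² = (64 + (I*√11)*√7)² = (64 + I*√77)²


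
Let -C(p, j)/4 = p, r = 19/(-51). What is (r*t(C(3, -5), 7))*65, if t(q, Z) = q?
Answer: 4940/17 ≈ 290.59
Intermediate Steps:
r = -19/51 (r = 19*(-1/51) = -19/51 ≈ -0.37255)
C(p, j) = -4*p
(r*t(C(3, -5), 7))*65 = -(-76)*3/51*65 = -19/51*(-12)*65 = (76/17)*65 = 4940/17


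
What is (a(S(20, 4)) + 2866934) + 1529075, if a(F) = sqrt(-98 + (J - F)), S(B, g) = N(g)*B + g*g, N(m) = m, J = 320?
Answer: 4396009 + 3*sqrt(14) ≈ 4.3960e+6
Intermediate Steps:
S(B, g) = g**2 + B*g (S(B, g) = g*B + g*g = B*g + g**2 = g**2 + B*g)
a(F) = sqrt(222 - F) (a(F) = sqrt(-98 + (320 - F)) = sqrt(222 - F))
(a(S(20, 4)) + 2866934) + 1529075 = (sqrt(222 - 4*(20 + 4)) + 2866934) + 1529075 = (sqrt(222 - 4*24) + 2866934) + 1529075 = (sqrt(222 - 1*96) + 2866934) + 1529075 = (sqrt(222 - 96) + 2866934) + 1529075 = (sqrt(126) + 2866934) + 1529075 = (3*sqrt(14) + 2866934) + 1529075 = (2866934 + 3*sqrt(14)) + 1529075 = 4396009 + 3*sqrt(14)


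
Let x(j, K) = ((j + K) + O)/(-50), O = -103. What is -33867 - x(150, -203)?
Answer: -846753/25 ≈ -33870.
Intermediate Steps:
x(j, K) = 103/50 - K/50 - j/50 (x(j, K) = ((j + K) - 103)/(-50) = ((K + j) - 103)*(-1/50) = (-103 + K + j)*(-1/50) = 103/50 - K/50 - j/50)
-33867 - x(150, -203) = -33867 - (103/50 - 1/50*(-203) - 1/50*150) = -33867 - (103/50 + 203/50 - 3) = -33867 - 1*78/25 = -33867 - 78/25 = -846753/25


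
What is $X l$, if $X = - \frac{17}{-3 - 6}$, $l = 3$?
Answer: $\frac{17}{3} \approx 5.6667$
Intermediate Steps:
$X = \frac{17}{9}$ ($X = - \frac{17}{-3 - 6} = - \frac{17}{-9} = \left(-17\right) \left(- \frac{1}{9}\right) = \frac{17}{9} \approx 1.8889$)
$X l = \frac{17}{9} \cdot 3 = \frac{17}{3}$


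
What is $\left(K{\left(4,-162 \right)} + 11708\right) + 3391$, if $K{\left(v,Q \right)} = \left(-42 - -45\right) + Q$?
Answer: $14940$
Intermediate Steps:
$K{\left(v,Q \right)} = 3 + Q$ ($K{\left(v,Q \right)} = \left(-42 + 45\right) + Q = 3 + Q$)
$\left(K{\left(4,-162 \right)} + 11708\right) + 3391 = \left(\left(3 - 162\right) + 11708\right) + 3391 = \left(-159 + 11708\right) + 3391 = 11549 + 3391 = 14940$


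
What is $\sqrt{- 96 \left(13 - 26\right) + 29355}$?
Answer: $101 \sqrt{3} \approx 174.94$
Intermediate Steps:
$\sqrt{- 96 \left(13 - 26\right) + 29355} = \sqrt{\left(-96\right) \left(-13\right) + 29355} = \sqrt{1248 + 29355} = \sqrt{30603} = 101 \sqrt{3}$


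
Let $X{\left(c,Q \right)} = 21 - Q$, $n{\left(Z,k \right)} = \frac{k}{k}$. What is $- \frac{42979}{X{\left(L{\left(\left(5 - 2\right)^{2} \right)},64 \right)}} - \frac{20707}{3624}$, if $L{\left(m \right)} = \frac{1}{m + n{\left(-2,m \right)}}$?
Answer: $\frac{154865495}{155832} \approx 993.8$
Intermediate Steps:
$n{\left(Z,k \right)} = 1$
$L{\left(m \right)} = \frac{1}{1 + m}$ ($L{\left(m \right)} = \frac{1}{m + 1} = \frac{1}{1 + m}$)
$- \frac{42979}{X{\left(L{\left(\left(5 - 2\right)^{2} \right)},64 \right)}} - \frac{20707}{3624} = - \frac{42979}{21 - 64} - \frac{20707}{3624} = - \frac{42979}{-43} - \frac{20707}{3624} = \left(-42979\right) \left(- \frac{1}{43}\right) - \frac{20707}{3624} = \frac{42979}{43} - \frac{20707}{3624} = \frac{154865495}{155832}$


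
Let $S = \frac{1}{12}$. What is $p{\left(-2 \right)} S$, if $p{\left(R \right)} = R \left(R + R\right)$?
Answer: $\frac{2}{3} \approx 0.66667$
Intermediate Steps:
$p{\left(R \right)} = 2 R^{2}$ ($p{\left(R \right)} = R 2 R = 2 R^{2}$)
$S = \frac{1}{12} \approx 0.083333$
$p{\left(-2 \right)} S = 2 \left(-2\right)^{2} \cdot \frac{1}{12} = 2 \cdot 4 \cdot \frac{1}{12} = 8 \cdot \frac{1}{12} = \frac{2}{3}$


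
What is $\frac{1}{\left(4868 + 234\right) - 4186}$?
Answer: $\frac{1}{916} \approx 0.0010917$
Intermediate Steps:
$\frac{1}{\left(4868 + 234\right) - 4186} = \frac{1}{5102 - 4186} = \frac{1}{916}$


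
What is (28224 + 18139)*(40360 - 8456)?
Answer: 1479165152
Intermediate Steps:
(28224 + 18139)*(40360 - 8456) = 46363*31904 = 1479165152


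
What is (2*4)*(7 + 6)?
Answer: 104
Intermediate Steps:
(2*4)*(7 + 6) = 8*13 = 104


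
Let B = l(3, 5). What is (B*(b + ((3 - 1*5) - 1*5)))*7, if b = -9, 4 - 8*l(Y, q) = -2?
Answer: -84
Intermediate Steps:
l(Y, q) = 3/4 (l(Y, q) = 1/2 - 1/8*(-2) = 1/2 + 1/4 = 3/4)
B = 3/4 ≈ 0.75000
(B*(b + ((3 - 1*5) - 1*5)))*7 = (3*(-9 + ((3 - 1*5) - 1*5))/4)*7 = (3*(-9 + ((3 - 5) - 5))/4)*7 = (3*(-9 + (-2 - 5))/4)*7 = (3*(-9 - 7)/4)*7 = ((3/4)*(-16))*7 = -12*7 = -84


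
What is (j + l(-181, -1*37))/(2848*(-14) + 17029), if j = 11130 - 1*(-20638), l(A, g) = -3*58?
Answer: -31594/22843 ≈ -1.3831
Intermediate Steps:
l(A, g) = -174
j = 31768 (j = 11130 + 20638 = 31768)
(j + l(-181, -1*37))/(2848*(-14) + 17029) = (31768 - 174)/(2848*(-14) + 17029) = 31594/(-39872 + 17029) = 31594/(-22843) = 31594*(-1/22843) = -31594/22843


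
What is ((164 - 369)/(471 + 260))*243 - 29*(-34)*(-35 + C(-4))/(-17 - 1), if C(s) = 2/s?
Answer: 24690523/13158 ≈ 1876.5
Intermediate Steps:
((164 - 369)/(471 + 260))*243 - 29*(-34)*(-35 + C(-4))/(-17 - 1) = ((164 - 369)/(471 + 260))*243 - 29*(-34)*(-35 + 2/(-4))/(-17 - 1) = -205/731*243 - (-986)*(-35 + 2*(-¼))/(-18) = -205*1/731*243 - (-986)*(-35 - ½)*(-1/18) = -205/731*243 - (-986)*(-71/2*(-1/18)) = -49815/731 - (-986)*71/36 = -49815/731 - 1*(-35003/18) = -49815/731 + 35003/18 = 24690523/13158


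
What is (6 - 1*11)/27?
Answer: -5/27 ≈ -0.18519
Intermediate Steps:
(6 - 1*11)/27 = (6 - 11)/27 = (1/27)*(-5) = -5/27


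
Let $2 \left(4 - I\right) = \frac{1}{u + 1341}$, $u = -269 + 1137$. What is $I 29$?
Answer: $\frac{512459}{4418} \approx 115.99$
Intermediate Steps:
$u = 868$
$I = \frac{17671}{4418}$ ($I = 4 - \frac{1}{2 \left(868 + 1341\right)} = 4 - \frac{1}{2 \cdot 2209} = 4 - \frac{1}{4418} = \frac{17671}{4418} \approx 3.9998$)
$I 29 = \frac{17671}{4418} \cdot 29 = \frac{512459}{4418}$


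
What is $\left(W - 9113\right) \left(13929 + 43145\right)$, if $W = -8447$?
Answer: $-1002219440$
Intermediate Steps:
$\left(W - 9113\right) \left(13929 + 43145\right) = \left(-8447 - 9113\right) \left(13929 + 43145\right) = \left(-17560\right) 57074 = -1002219440$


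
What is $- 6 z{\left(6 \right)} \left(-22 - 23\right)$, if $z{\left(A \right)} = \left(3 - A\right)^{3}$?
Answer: $-7290$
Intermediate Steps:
$- 6 z{\left(6 \right)} \left(-22 - 23\right) = - 6 \left(- \left(-3 + 6\right)^{3}\right) \left(-22 - 23\right) = - 6 \left(- 3^{3}\right) \left(-45\right) = - 6 \left(\left(-1\right) 27\right) \left(-45\right) = \left(-6\right) \left(-27\right) \left(-45\right) = 162 \left(-45\right) = -7290$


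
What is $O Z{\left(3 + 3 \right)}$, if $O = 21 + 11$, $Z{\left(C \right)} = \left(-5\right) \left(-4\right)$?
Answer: $640$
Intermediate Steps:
$Z{\left(C \right)} = 20$
$O = 32$
$O Z{\left(3 + 3 \right)} = 32 \cdot 20 = 640$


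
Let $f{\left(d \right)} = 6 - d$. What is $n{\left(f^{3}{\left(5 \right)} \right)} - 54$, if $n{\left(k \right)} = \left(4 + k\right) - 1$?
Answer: $-50$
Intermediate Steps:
$n{\left(k \right)} = 3 + k$
$n{\left(f^{3}{\left(5 \right)} \right)} - 54 = \left(3 + \left(6 - 5\right)^{3}\right) - 54 = \left(3 + 1^{3}\right) - 54 = \left(3 + 1\right) - 54 = 4 - 54 = -50$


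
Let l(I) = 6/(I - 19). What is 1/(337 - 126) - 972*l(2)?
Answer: 1230569/3587 ≈ 343.06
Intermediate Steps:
l(I) = 6/(-19 + I)
1/(337 - 126) - 972*l(2) = 1/(337 - 126) - 5832/(-19 + 2) = 1/211 - 5832/(-17) = 1/211 - 5832*(-1)/17 = 1/211 - 972*(-6/17) = 1/211 + 5832/17 = 1230569/3587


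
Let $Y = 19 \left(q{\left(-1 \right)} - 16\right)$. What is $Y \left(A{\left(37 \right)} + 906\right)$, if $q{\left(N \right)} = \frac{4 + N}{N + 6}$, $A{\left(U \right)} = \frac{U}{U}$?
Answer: $- \frac{1326941}{5} \approx -2.6539 \cdot 10^{5}$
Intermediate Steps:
$A{\left(U \right)} = 1$
$q{\left(N \right)} = \frac{4 + N}{6 + N}$
$Y = - \frac{1463}{5}$ ($Y = 19 \left(\frac{4 - 1}{6 - 1} - 16\right) = 19 \left(\frac{1}{5} \cdot 3 - 16\right) = 19 \left(\frac{3}{5} - 16\right) = 19 \left(- \frac{77}{5}\right) = - \frac{1463}{5} \approx -292.6$)
$Y \left(A{\left(37 \right)} + 906\right) = - \frac{1463 \left(1 + 906\right)}{5} = \left(- \frac{1463}{5}\right) 907 = - \frac{1326941}{5}$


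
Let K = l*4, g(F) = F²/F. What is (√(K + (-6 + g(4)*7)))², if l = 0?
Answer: 22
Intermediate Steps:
g(F) = F
K = 0 (K = 0*4 = 0)
(√(K + (-6 + g(4)*7)))² = (√(0 + (-6 + 4*7)))² = (√(0 + (-6 + 28)))² = (√(0 + 22))² = (√22)² = 22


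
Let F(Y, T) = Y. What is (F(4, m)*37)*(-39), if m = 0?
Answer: -5772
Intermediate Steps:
(F(4, m)*37)*(-39) = (4*37)*(-39) = 148*(-39) = -5772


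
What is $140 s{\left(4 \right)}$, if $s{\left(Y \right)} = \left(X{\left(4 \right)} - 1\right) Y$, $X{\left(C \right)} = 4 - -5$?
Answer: $4480$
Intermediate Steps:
$X{\left(C \right)} = 9$ ($X{\left(C \right)} = 4 + 5 = 9$)
$s{\left(Y \right)} = 8 Y$ ($s{\left(Y \right)} = \left(9 - 1\right) Y = 8 Y$)
$140 s{\left(4 \right)} = 140 \cdot 8 \cdot 4 = 140 \cdot 32 = 4480$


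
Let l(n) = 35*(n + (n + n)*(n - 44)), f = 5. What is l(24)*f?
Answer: -163800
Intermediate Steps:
l(n) = 35*n + 70*n*(-44 + n) (l(n) = 35*(n + (2*n)*(-44 + n)) = 35*(n + 2*n*(-44 + n)) = 35*n + 70*n*(-44 + n))
l(24)*f = (35*24*(-87 + 2*24))*5 = (35*24*(-87 + 48))*5 = (35*24*(-39))*5 = -32760*5 = -163800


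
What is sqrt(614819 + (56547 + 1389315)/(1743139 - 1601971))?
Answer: sqrt(85087261569738)/11764 ≈ 784.11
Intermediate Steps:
sqrt(614819 + (56547 + 1389315)/(1743139 - 1601971)) = sqrt(614819 + 1445862/141168) = sqrt(614819 + 1445862*(1/141168)) = sqrt(614819 + 240977/23528) = sqrt(14465702409/23528) = sqrt(85087261569738)/11764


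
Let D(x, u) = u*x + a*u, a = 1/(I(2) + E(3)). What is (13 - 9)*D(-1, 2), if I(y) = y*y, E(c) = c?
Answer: -48/7 ≈ -6.8571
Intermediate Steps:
I(y) = y²
a = ⅐ (a = 1/(2² + 3) = 1/(4 + 3) = 1/7 = ⅐ ≈ 0.14286)
D(x, u) = u/7 + u*x (D(x, u) = u*x + u/7 = u/7 + u*x)
(13 - 9)*D(-1, 2) = (13 - 9)*(2*(⅐ - 1)) = 4*(2*(-6/7)) = 4*(-12/7) = -48/7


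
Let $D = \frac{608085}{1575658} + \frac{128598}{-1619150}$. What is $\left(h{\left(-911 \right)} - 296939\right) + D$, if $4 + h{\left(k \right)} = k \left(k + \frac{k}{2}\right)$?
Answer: $\frac{604601686594735554}{637806662675} \approx 9.4794 \cdot 10^{5}$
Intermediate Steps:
$h{\left(k \right)} = -4 + \frac{3 k^{2}}{2}$ ($h{\left(k \right)} = -4 + k \left(k + \frac{k}{2}\right) = -4 + k \frac{3 k}{2} = -4 + \frac{3 k^{2}}{2}$)
$D = \frac{390977180133}{1275613325350}$ ($D = 608085 \cdot \frac{1}{1575658} + 128598 \left(- \frac{1}{1619150}\right) = \frac{608085}{1575658} - \frac{64299}{809575} = \frac{390977180133}{1275613325350} \approx 0.3065$)
$\left(h{\left(-911 \right)} - 296939\right) + D = \left(\left(-4 + \frac{3 \left(-911\right)^{2}}{2}\right) - 296939\right) + \frac{390977180133}{1275613325350} = \left(\left(-4 + \frac{3}{2} \cdot 829921\right) - 296939\right) + \frac{390977180133}{1275613325350} = \left(\left(-4 + \frac{2489763}{2}\right) - 296939\right) + \frac{390977180133}{1275613325350} = \left(\frac{2489755}{2} - 296939\right) + \frac{390977180133}{1275613325350} = \frac{1895877}{2} + \frac{390977180133}{1275613325350} = \frac{604601686594735554}{637806662675}$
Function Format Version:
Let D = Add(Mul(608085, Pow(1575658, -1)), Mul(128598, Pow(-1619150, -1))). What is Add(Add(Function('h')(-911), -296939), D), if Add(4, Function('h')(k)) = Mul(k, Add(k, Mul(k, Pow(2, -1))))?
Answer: Rational(604601686594735554, 637806662675) ≈ 9.4794e+5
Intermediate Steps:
Function('h')(k) = Add(-4, Mul(Rational(3, 2), Pow(k, 2))) (Function('h')(k) = Add(-4, Mul(k, Add(k, Mul(k, Pow(2, -1))))) = Add(-4, Mul(k, Add(k, Mul(k, Rational(1, 2))))) = Add(-4, Mul(k, Add(k, Mul(Rational(1, 2), k)))) = Add(-4, Mul(k, Mul(Rational(3, 2), k))) = Add(-4, Mul(Rational(3, 2), Pow(k, 2))))
D = Rational(390977180133, 1275613325350) (D = Add(Mul(608085, Rational(1, 1575658)), Mul(128598, Rational(-1, 1619150))) = Add(Rational(608085, 1575658), Rational(-64299, 809575)) = Rational(390977180133, 1275613325350) ≈ 0.30650)
Add(Add(Function('h')(-911), -296939), D) = Add(Add(Add(-4, Mul(Rational(3, 2), Pow(-911, 2))), -296939), Rational(390977180133, 1275613325350)) = Add(Add(Add(-4, Mul(Rational(3, 2), 829921)), -296939), Rational(390977180133, 1275613325350)) = Add(Add(Add(-4, Rational(2489763, 2)), -296939), Rational(390977180133, 1275613325350)) = Add(Add(Rational(2489755, 2), -296939), Rational(390977180133, 1275613325350)) = Add(Rational(1895877, 2), Rational(390977180133, 1275613325350)) = Rational(604601686594735554, 637806662675)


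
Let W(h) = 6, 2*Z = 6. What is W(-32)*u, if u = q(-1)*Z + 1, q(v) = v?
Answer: -12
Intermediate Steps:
Z = 3 (Z = (½)*6 = 3)
u = -2 (u = -1*3 + 1 = -3 + 1 = -2)
W(-32)*u = 6*(-2) = -12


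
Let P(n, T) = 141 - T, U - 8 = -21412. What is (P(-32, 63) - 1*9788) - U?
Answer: 11694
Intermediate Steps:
U = -21404 (U = 8 - 21412 = -21404)
(P(-32, 63) - 1*9788) - U = ((141 - 1*63) - 1*9788) - 1*(-21404) = ((141 - 63) - 9788) + 21404 = (78 - 9788) + 21404 = -9710 + 21404 = 11694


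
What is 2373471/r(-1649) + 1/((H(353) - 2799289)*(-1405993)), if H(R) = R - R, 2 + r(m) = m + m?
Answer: -3113820482106825289/4329358812874700 ≈ -719.23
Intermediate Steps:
r(m) = -2 + 2*m (r(m) = -2 + (m + m) = -2 + 2*m)
H(R) = 0
2373471/r(-1649) + 1/((H(353) - 2799289)*(-1405993)) = 2373471/(-2 + 2*(-1649)) + 1/((0 - 2799289)*(-1405993)) = 2373471/(-2 - 3298) - 1/1405993/(-2799289) = 2373471/(-3300) - 1/2799289*(-1/1405993) = 2373471*(-1/3300) + 1/3935780738977 = -791157/1100 + 1/3935780738977 = -3113820482106825289/4329358812874700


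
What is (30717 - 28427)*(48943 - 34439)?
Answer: 33214160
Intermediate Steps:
(30717 - 28427)*(48943 - 34439) = 2290*14504 = 33214160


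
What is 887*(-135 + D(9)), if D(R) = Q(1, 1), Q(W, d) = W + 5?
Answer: -114423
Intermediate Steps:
Q(W, d) = 5 + W
D(R) = 6 (D(R) = 5 + 1 = 6)
887*(-135 + D(9)) = 887*(-135 + 6) = 887*(-129) = -114423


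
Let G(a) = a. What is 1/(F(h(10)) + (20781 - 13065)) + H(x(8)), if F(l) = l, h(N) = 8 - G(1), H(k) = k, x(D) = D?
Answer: 61785/7723 ≈ 8.0001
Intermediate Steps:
h(N) = 7 (h(N) = 8 - 1*1 = 8 - 1 = 7)
1/(F(h(10)) + (20781 - 13065)) + H(x(8)) = 1/(7 + (20781 - 13065)) + 8 = 1/(7 + 7716) + 8 = 1/7723 + 8 = 61785/7723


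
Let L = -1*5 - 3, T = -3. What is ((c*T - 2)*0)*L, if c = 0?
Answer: 0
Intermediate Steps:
L = -8 (L = -5 - 3 = -8)
((c*T - 2)*0)*L = ((0*(-3) - 2)*0)*(-8) = ((0 - 2)*0)*(-8) = -2*0*(-8) = 0*(-8) = 0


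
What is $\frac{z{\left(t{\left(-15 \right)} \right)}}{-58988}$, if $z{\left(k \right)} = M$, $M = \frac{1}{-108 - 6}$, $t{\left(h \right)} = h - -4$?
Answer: $\frac{1}{6724632} \approx 1.4871 \cdot 10^{-7}$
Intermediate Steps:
$t{\left(h \right)} = 4 + h$ ($t{\left(h \right)} = h + 4 = 4 + h$)
$M = - \frac{1}{114}$ ($M = \frac{1}{-114} = - \frac{1}{114} \approx -0.0087719$)
$z{\left(k \right)} = - \frac{1}{114}$
$\frac{z{\left(t{\left(-15 \right)} \right)}}{-58988} = - \frac{1}{114 \left(-58988\right)} = \left(- \frac{1}{114}\right) \left(- \frac{1}{58988}\right) = \frac{1}{6724632}$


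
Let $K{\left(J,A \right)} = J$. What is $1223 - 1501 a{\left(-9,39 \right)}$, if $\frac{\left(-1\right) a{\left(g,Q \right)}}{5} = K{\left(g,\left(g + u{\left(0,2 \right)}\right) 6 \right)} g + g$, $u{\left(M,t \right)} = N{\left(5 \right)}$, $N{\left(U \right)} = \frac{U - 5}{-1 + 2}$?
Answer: $541583$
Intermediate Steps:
$N{\left(U \right)} = -5 + U$ ($N{\left(U \right)} = \frac{-5 + U}{1} = \left(-5 + U\right) 1 = -5 + U$)
$u{\left(M,t \right)} = 0$ ($u{\left(M,t \right)} = -5 + 5 = 0$)
$a{\left(g,Q \right)} = - 5 g - 5 g^{2}$ ($a{\left(g,Q \right)} = - 5 \left(g g + g\right) = - 5 \left(g^{2} + g\right) = - 5 \left(g + g^{2}\right) = - 5 g - 5 g^{2}$)
$1223 - 1501 a{\left(-9,39 \right)} = 1223 - 1501 \left(\left(-5\right) \left(-9\right) \left(1 - 9\right)\right) = 1223 - 1501 \left(\left(-5\right) \left(-9\right) \left(-8\right)\right) = 1223 - -540360 = 1223 + 540360 = 541583$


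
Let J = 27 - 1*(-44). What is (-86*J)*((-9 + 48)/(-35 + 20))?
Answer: 79378/5 ≈ 15876.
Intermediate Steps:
J = 71 (J = 27 + 44 = 71)
(-86*J)*((-9 + 48)/(-35 + 20)) = (-86*71)*((-9 + 48)/(-35 + 20)) = -238134/(-15) = -238134*(-1)/15 = -6106*(-13/5) = 79378/5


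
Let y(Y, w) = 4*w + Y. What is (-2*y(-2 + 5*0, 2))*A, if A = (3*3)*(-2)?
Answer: 216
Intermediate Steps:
y(Y, w) = Y + 4*w
A = -18 (A = 9*(-2) = -18)
(-2*y(-2 + 5*0, 2))*A = -2*((-2 + 5*0) + 4*2)*(-18) = -2*((-2 + 0) + 8)*(-18) = -2*(-2 + 8)*(-18) = -2*6*(-18) = -12*(-18) = 216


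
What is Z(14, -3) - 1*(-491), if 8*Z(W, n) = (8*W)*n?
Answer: 449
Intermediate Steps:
Z(W, n) = W*n (Z(W, n) = ((8*W)*n)/8 = (8*W*n)/8 = W*n)
Z(14, -3) - 1*(-491) = 14*(-3) - 1*(-491) = -42 + 491 = 449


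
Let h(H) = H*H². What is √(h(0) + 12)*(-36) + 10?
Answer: 10 - 72*√3 ≈ -114.71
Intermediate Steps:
h(H) = H³
√(h(0) + 12)*(-36) + 10 = √(0³ + 12)*(-36) + 10 = √(0 + 12)*(-36) + 10 = √12*(-36) + 10 = (2*√3)*(-36) + 10 = -72*√3 + 10 = 10 - 72*√3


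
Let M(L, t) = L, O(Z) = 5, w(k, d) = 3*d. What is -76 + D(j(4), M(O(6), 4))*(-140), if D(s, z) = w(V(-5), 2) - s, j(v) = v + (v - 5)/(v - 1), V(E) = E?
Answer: -1208/3 ≈ -402.67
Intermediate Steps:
j(v) = v + (-5 + v)/(-1 + v)
D(s, z) = 6 - s (D(s, z) = 3*2 - s = 6 - s)
-76 + D(j(4), M(O(6), 4))*(-140) = -76 + (6 - (-5 + 4**2)/(-1 + 4))*(-140) = -76 + (6 - (-5 + 16)/3)*(-140) = -76 + (6 - 11/3)*(-140) = -76 + (7/3)*(-140) = -76 - 980/3 = -1208/3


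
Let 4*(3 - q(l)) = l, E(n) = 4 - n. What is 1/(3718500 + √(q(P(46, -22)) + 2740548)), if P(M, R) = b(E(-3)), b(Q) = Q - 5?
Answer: 7437000/27654479018899 - √10962202/27654479018899 ≈ 2.6881e-7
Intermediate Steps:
b(Q) = -5 + Q
P(M, R) = 2 (P(M, R) = -5 + (4 - 1*(-3)) = -5 + (4 + 3) = -5 + 7 = 2)
q(l) = 3 - l/4
1/(3718500 + √(q(P(46, -22)) + 2740548)) = 1/(3718500 + √((3 - ¼*2) + 2740548)) = 1/(3718500 + √((3 - ½) + 2740548)) = 1/(3718500 + √(5/2 + 2740548)) = 1/(3718500 + √(5481101/2)) = 1/(3718500 + √10962202/2)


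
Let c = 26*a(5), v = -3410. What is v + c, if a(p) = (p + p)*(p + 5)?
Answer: -810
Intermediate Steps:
a(p) = 2*p*(5 + p) (a(p) = (2*p)*(5 + p) = 2*p*(5 + p))
c = 2600 (c = 26*(2*5*(5 + 5)) = 26*(2*5*10) = 26*100 = 2600)
v + c = -3410 + 2600 = -810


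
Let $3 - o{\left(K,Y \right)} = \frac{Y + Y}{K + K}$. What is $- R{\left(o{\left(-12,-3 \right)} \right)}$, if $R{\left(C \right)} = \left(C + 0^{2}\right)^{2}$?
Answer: $- \frac{121}{16} \approx -7.5625$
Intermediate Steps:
$o{\left(K,Y \right)} = 3 - \frac{Y}{K}$ ($o{\left(K,Y \right)} = 3 - \frac{Y + Y}{K + K} = 3 - \frac{2 Y}{2 K} = 3 - 2 Y \frac{1}{2 K} = 3 - \frac{Y}{K}$)
$R{\left(C \right)} = C^{2}$ ($R{\left(C \right)} = \left(C + 0\right)^{2} = C^{2}$)
$- R{\left(o{\left(-12,-3 \right)} \right)} = - \left(3 - - \frac{3}{-12}\right)^{2} = - \left(3 - \left(-3\right) \left(- \frac{1}{12}\right)\right)^{2} = - \left(3 - \frac{1}{4}\right)^{2} = - \left(\frac{11}{4}\right)^{2} = \left(-1\right) \frac{121}{16} = - \frac{121}{16}$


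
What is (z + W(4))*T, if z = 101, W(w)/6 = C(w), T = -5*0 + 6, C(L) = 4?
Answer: 750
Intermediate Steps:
T = 6 (T = 0 + 6 = 6)
W(w) = 24 (W(w) = 6*4 = 24)
(z + W(4))*T = (101 + 24)*6 = 125*6 = 750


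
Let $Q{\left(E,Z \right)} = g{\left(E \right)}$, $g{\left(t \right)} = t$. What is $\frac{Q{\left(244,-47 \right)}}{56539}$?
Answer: $\frac{244}{56539} \approx 0.0043156$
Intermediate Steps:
$Q{\left(E,Z \right)} = E$
$\frac{Q{\left(244,-47 \right)}}{56539} = \frac{244}{56539}$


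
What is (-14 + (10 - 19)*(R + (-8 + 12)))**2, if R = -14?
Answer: 5776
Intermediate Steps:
(-14 + (10 - 19)*(R + (-8 + 12)))**2 = (-14 + (10 - 19)*(-14 + (-8 + 12)))**2 = (-14 - 9*(-14 + 4))**2 = (-14 - 9*(-10))**2 = (-14 + 90)**2 = 76**2 = 5776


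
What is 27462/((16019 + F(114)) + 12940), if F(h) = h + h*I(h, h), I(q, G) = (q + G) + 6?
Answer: 9154/18583 ≈ 0.49260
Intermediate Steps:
I(q, G) = 6 + G + q (I(q, G) = (G + q) + 6 = 6 + G + q)
F(h) = h + h*(6 + 2*h) (F(h) = h + h*(6 + h + h) = h + h*(6 + 2*h))
27462/((16019 + F(114)) + 12940) = 27462/((16019 + 114*(7 + 2*114)) + 12940) = 27462/((16019 + 114*(7 + 228)) + 12940) = 27462/((16019 + 114*235) + 12940) = 27462/((16019 + 26790) + 12940) = 27462/(42809 + 12940) = 27462/55749 = 27462*(1/55749) = 9154/18583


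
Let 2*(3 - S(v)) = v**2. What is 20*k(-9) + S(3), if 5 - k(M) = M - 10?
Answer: 957/2 ≈ 478.50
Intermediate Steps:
S(v) = 3 - v**2/2
k(M) = 15 - M (k(M) = 5 - (M - 10) = 5 - (-10 + M) = 5 + (10 - M) = 15 - M)
20*k(-9) + S(3) = 20*(15 - 1*(-9)) + (3 - 1/2*3**2) = 20*(15 + 9) + (3 - 1/2*9) = 20*24 + (3 - 9/2) = 480 - 3/2 = 957/2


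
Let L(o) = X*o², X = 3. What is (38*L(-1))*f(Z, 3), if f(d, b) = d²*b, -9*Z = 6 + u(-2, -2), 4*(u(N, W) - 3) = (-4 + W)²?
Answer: 1368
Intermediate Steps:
u(N, W) = 3 + (-4 + W)²/4
Z = -2 (Z = -(6 + (3 + (-4 - 2)²/4))/9 = -(6 + (3 + (¼)*(-6)²))/9 = -(6 + (3 + (¼)*36))/9 = -(6 + (3 + 9))/9 = -(6 + 12)/9 = -⅑*18 = -2)
f(d, b) = b*d²
L(o) = 3*o²
(38*L(-1))*f(Z, 3) = (38*(3*(-1)²))*(3*(-2)²) = (38*(3*1))*(3*4) = (38*3)*12 = 114*12 = 1368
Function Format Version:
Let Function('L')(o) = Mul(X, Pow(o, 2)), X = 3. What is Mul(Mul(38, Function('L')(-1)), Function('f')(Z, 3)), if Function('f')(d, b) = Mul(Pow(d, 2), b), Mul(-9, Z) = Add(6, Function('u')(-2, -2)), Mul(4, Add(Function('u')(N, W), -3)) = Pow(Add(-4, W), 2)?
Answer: 1368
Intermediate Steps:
Function('u')(N, W) = Add(3, Mul(Rational(1, 4), Pow(Add(-4, W), 2)))
Z = -2 (Z = Mul(Rational(-1, 9), Add(6, Add(3, Mul(Rational(1, 4), Pow(Add(-4, -2), 2))))) = Mul(Rational(-1, 9), Add(6, Add(3, Mul(Rational(1, 4), Pow(-6, 2))))) = Mul(Rational(-1, 9), Add(6, Add(3, Mul(Rational(1, 4), 36)))) = Mul(Rational(-1, 9), Add(6, Add(3, 9))) = Mul(Rational(-1, 9), Add(6, 12)) = Mul(Rational(-1, 9), 18) = -2)
Function('f')(d, b) = Mul(b, Pow(d, 2))
Function('L')(o) = Mul(3, Pow(o, 2))
Mul(Mul(38, Function('L')(-1)), Function('f')(Z, 3)) = Mul(Mul(38, Mul(3, Pow(-1, 2))), Mul(3, Pow(-2, 2))) = Mul(Mul(38, Mul(3, 1)), Mul(3, 4)) = Mul(Mul(38, 3), 12) = Mul(114, 12) = 1368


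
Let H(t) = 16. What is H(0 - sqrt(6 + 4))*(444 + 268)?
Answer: 11392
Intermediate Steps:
H(0 - sqrt(6 + 4))*(444 + 268) = 16*(444 + 268) = 16*712 = 11392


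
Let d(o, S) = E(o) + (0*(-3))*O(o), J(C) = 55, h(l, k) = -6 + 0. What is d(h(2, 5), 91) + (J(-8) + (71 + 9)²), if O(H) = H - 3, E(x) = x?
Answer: 6449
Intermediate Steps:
h(l, k) = -6
O(H) = -3 + H
d(o, S) = o (d(o, S) = o + (0*(-3))*(-3 + o) = o + 0*(-3 + o) = o + 0 = o)
d(h(2, 5), 91) + (J(-8) + (71 + 9)²) = -6 + (55 + (71 + 9)²) = -6 + (55 + 80²) = -6 + (55 + 6400) = -6 + 6455 = 6449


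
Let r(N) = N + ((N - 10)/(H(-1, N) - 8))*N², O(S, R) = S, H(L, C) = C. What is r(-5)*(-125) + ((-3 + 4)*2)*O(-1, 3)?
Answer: -38776/13 ≈ -2982.8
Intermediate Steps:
r(N) = N + N²*(-10 + N)/(-8 + N) (r(N) = N + ((N - 10)/(N - 8))*N² = N + ((-10 + N)/(-8 + N))*N² = N + N²*(-10 + N)/(-8 + N))
r(-5)*(-125) + ((-3 + 4)*2)*O(-1, 3) = -5*(-8 + (-5)² - 9*(-5))/(-8 - 5)*(-125) + ((-3 + 4)*2)*(-1) = -5*(-8 + 25 + 45)/(-13)*(-125) + (1*2)*(-1) = -5*(-1/13)*62*(-125) + 2*(-1) = (310/13)*(-125) - 2 = -38750/13 - 2 = -38776/13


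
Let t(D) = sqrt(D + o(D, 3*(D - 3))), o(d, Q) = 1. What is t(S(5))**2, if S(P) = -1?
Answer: 0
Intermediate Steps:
t(D) = sqrt(1 + D) (t(D) = sqrt(D + 1) = sqrt(1 + D))
t(S(5))**2 = (sqrt(1 - 1))**2 = (sqrt(0))**2 = 0**2 = 0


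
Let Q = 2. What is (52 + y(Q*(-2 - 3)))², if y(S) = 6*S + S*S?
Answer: 8464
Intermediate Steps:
y(S) = S² + 6*S (y(S) = 6*S + S² = S² + 6*S)
(52 + y(Q*(-2 - 3)))² = (52 + (2*(-2 - 3))*(6 + 2*(-2 - 3)))² = (52 + (2*(-5))*(6 + 2*(-5)))² = (52 - 10*(6 - 10))² = (52 - 10*(-4))² = (52 + 40)² = 92² = 8464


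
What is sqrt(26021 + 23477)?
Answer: sqrt(49498) ≈ 222.48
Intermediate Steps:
sqrt(26021 + 23477) = sqrt(49498)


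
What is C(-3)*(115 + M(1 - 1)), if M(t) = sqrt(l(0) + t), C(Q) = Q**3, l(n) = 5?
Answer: -3105 - 27*sqrt(5) ≈ -3165.4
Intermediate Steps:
M(t) = sqrt(5 + t)
C(-3)*(115 + M(1 - 1)) = (-3)**3*(115 + sqrt(5 + (1 - 1))) = -27*(115 + sqrt(5 + 0)) = -27*(115 + sqrt(5)) = -3105 - 27*sqrt(5)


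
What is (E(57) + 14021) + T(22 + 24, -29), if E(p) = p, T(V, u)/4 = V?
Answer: 14262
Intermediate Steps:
T(V, u) = 4*V
(E(57) + 14021) + T(22 + 24, -29) = (57 + 14021) + 4*(22 + 24) = 14078 + 4*46 = 14078 + 184 = 14262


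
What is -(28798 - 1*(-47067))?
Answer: -75865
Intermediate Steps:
-(28798 - 1*(-47067)) = -(28798 + 47067) = -1*75865 = -75865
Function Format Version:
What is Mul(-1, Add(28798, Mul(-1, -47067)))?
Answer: -75865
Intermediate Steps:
Mul(-1, Add(28798, Mul(-1, -47067))) = Mul(-1, Add(28798, 47067)) = Mul(-1, 75865) = -75865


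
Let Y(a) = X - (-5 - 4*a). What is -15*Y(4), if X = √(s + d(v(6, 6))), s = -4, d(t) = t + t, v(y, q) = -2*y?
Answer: -315 - 30*I*√7 ≈ -315.0 - 79.373*I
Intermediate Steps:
d(t) = 2*t
X = 2*I*√7 (X = √(-4 + 2*(-2*6)) = √(-4 + 2*(-12)) = √(-4 - 24) = √(-28) = 2*I*√7 ≈ 5.2915*I)
Y(a) = 5 + 4*a + 2*I*√7 (Y(a) = 2*I*√7 - (-5 - 4*a) = 2*I*√7 + (5 + 4*a) = 5 + 4*a + 2*I*√7)
-15*Y(4) = -15*(5 + 4*4 + 2*I*√7) = -15*(5 + 16 + 2*I*√7) = -15*(21 + 2*I*√7) = -315 - 30*I*√7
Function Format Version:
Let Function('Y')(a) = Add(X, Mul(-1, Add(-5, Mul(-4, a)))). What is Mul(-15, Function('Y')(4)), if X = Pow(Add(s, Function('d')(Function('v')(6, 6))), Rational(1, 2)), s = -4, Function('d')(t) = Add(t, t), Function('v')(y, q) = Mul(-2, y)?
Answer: Add(-315, Mul(-30, I, Pow(7, Rational(1, 2)))) ≈ Add(-315.00, Mul(-79.373, I))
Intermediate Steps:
Function('d')(t) = Mul(2, t)
X = Mul(2, I, Pow(7, Rational(1, 2))) (X = Pow(Add(-4, Mul(2, Mul(-2, 6))), Rational(1, 2)) = Pow(Add(-4, Mul(2, -12)), Rational(1, 2)) = Pow(Add(-4, -24), Rational(1, 2)) = Pow(-28, Rational(1, 2)) = Mul(2, I, Pow(7, Rational(1, 2))) ≈ Mul(5.2915, I))
Function('Y')(a) = Add(5, Mul(4, a), Mul(2, I, Pow(7, Rational(1, 2)))) (Function('Y')(a) = Add(Mul(2, I, Pow(7, Rational(1, 2))), Mul(-1, Add(-5, Mul(-4, a)))) = Add(Mul(2, I, Pow(7, Rational(1, 2))), Add(5, Mul(4, a))) = Add(5, Mul(4, a), Mul(2, I, Pow(7, Rational(1, 2)))))
Mul(-15, Function('Y')(4)) = Mul(-15, Add(5, Mul(4, 4), Mul(2, I, Pow(7, Rational(1, 2))))) = Mul(-15, Add(5, 16, Mul(2, I, Pow(7, Rational(1, 2))))) = Mul(-15, Add(21, Mul(2, I, Pow(7, Rational(1, 2))))) = Add(-315, Mul(-30, I, Pow(7, Rational(1, 2))))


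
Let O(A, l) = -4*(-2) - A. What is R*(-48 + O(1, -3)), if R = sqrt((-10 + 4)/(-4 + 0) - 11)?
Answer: -41*I*sqrt(38)/2 ≈ -126.37*I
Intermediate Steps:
O(A, l) = 8 - A
R = I*sqrt(38)/2 (R = sqrt(-6/(-4) - 11) = sqrt(-6*(-1/4) - 11) = sqrt(3/2 - 11) = sqrt(-19/2) = I*sqrt(38)/2 ≈ 3.0822*I)
R*(-48 + O(1, -3)) = (I*sqrt(38)/2)*(-48 + (8 - 1*1)) = (I*sqrt(38)/2)*(-48 + (8 - 1)) = (I*sqrt(38)/2)*(-48 + 7) = (I*sqrt(38)/2)*(-41) = -41*I*sqrt(38)/2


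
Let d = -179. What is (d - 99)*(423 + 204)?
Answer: -174306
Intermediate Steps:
(d - 99)*(423 + 204) = (-179 - 99)*(423 + 204) = -278*627 = -174306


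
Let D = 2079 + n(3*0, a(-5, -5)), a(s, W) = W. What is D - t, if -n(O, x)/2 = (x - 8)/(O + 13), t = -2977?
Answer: 5058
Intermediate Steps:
n(O, x) = -2*(-8 + x)/(13 + O) (n(O, x) = -2*(x - 8)/(O + 13) = -2*(-8 + x)/(13 + O))
D = 2081 (D = 2079 + 2*(8 - 1*(-5))/(13 + 3*0) = 2079 + 2*(8 + 5)/(13 + 0) = 2079 + 2*13/13 = 2079 + 2*(1/13)*13 = 2079 + 2 = 2081)
D - t = 2081 - 1*(-2977) = 2081 + 2977 = 5058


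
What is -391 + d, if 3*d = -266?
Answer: -1439/3 ≈ -479.67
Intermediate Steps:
d = -266/3 (d = (⅓)*(-266) = -266/3 ≈ -88.667)
-391 + d = -391 - 266/3 = -1439/3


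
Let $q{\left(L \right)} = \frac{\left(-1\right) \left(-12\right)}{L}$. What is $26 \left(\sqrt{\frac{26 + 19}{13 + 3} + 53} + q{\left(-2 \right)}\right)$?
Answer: $-156 + \frac{13 \sqrt{893}}{2} \approx 38.24$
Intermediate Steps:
$q{\left(L \right)} = \frac{12}{L}$
$26 \left(\sqrt{\frac{26 + 19}{13 + 3} + 53} + q{\left(-2 \right)}\right) = 26 \left(\sqrt{\frac{26 + 19}{13 + 3} + 53} + \frac{12}{-2}\right) = 26 \left(\sqrt{\frac{45}{16} + 53} + 12 \left(- \frac{1}{2}\right)\right) = 26 \left(\sqrt{45 \cdot \frac{1}{16} + 53} - 6\right) = 26 \left(\sqrt{\frac{45}{16} + 53} - 6\right) = 26 \left(\sqrt{\frac{893}{16}} - 6\right) = 26 \left(\frac{\sqrt{893}}{4} - 6\right) = 26 \left(-6 + \frac{\sqrt{893}}{4}\right) = -156 + \frac{13 \sqrt{893}}{2}$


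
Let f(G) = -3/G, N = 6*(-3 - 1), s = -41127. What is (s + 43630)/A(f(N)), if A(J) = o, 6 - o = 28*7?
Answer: -2503/190 ≈ -13.174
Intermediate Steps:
N = -24 (N = 6*(-4) = -24)
o = -190 (o = 6 - 28*7 = 6 - 1*196 = 6 - 196 = -190)
A(J) = -190
(s + 43630)/A(f(N)) = (-41127 + 43630)/(-190) = 2503*(-1/190) = -2503/190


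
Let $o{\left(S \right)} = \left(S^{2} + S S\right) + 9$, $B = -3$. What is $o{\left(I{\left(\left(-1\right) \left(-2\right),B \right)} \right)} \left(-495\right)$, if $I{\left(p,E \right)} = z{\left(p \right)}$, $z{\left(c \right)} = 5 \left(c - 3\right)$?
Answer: $-29205$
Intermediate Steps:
$z{\left(c \right)} = -15 + 5 c$ ($z{\left(c \right)} = 5 \left(-3 + c\right) = -15 + 5 c$)
$I{\left(p,E \right)} = -15 + 5 p$
$o{\left(S \right)} = 9 + 2 S^{2}$ ($o{\left(S \right)} = \left(S^{2} + S^{2}\right) + 9 = 2 S^{2} + 9 = 9 + 2 S^{2}$)
$o{\left(I{\left(\left(-1\right) \left(-2\right),B \right)} \right)} \left(-495\right) = \left(9 + 2 \left(-15 + 5 \left(\left(-1\right) \left(-2\right)\right)\right)^{2}\right) \left(-495\right) = \left(9 + 2 \left(-15 + 5 \cdot 2\right)^{2}\right) \left(-495\right) = \left(9 + 2 \left(-15 + 10\right)^{2}\right) \left(-495\right) = \left(9 + 2 \left(-5\right)^{2}\right) \left(-495\right) = \left(9 + 2 \cdot 25\right) \left(-495\right) = \left(9 + 50\right) \left(-495\right) = 59 \left(-495\right) = -29205$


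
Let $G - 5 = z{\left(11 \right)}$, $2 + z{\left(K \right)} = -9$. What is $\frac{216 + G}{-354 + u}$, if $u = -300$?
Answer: $- \frac{35}{109} \approx -0.3211$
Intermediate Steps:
$z{\left(K \right)} = -11$ ($z{\left(K \right)} = -2 - 9 = -11$)
$G = -6$ ($G = 5 - 11 = -6$)
$\frac{216 + G}{-354 + u} = \frac{216 - 6}{-354 - 300} = \frac{210}{-654} = 210 \left(- \frac{1}{654}\right) = - \frac{35}{109}$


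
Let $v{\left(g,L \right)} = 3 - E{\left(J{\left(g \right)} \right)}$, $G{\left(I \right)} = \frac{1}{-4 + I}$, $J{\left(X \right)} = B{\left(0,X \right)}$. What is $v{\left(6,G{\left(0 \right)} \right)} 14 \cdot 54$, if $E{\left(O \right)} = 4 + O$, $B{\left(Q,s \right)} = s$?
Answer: $-5292$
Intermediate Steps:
$J{\left(X \right)} = X$
$v{\left(g,L \right)} = -1 - g$ ($v{\left(g,L \right)} = 3 - \left(4 + g\right) = -1 - g$)
$v{\left(6,G{\left(0 \right)} \right)} 14 \cdot 54 = \left(-1 - 6\right) 14 \cdot 54 = \left(-7\right) 14 \cdot 54 = \left(-98\right) 54 = -5292$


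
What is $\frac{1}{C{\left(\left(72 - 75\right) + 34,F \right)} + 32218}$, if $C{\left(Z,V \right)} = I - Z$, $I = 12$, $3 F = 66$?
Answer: $\frac{1}{32199} \approx 3.1057 \cdot 10^{-5}$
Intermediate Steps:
$F = 22$ ($F = \frac{1}{3} \cdot 66 = 22$)
$C{\left(Z,V \right)} = 12 - Z$
$\frac{1}{C{\left(\left(72 - 75\right) + 34,F \right)} + 32218} = \frac{1}{\left(12 - \left(\left(72 - 75\right) + 34\right)\right) + 32218} = \frac{1}{\left(12 - \left(-3 + 34\right)\right) + 32218} = \frac{1}{\left(12 - 31\right) + 32218} = \frac{1}{-19 + 32218} = \frac{1}{32199}$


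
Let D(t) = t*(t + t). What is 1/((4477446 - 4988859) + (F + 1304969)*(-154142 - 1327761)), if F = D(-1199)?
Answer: -1/6194608456826 ≈ -1.6143e-13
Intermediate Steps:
D(t) = 2*t² (D(t) = t*(2*t) = 2*t²)
F = 2875202 (F = 2*(-1199)² = 2*1437601 = 2875202)
1/((4477446 - 4988859) + (F + 1304969)*(-154142 - 1327761)) = 1/((4477446 - 4988859) + (2875202 + 1304969)*(-154142 - 1327761)) = 1/(-511413 + 4180171*(-1481903)) = 1/(-511413 - 6194607945413) = 1/(-6194608456826) = -1/6194608456826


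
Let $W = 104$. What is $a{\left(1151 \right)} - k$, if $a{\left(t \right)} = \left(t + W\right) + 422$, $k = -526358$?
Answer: $528035$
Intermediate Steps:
$a{\left(t \right)} = 526 + t$ ($a{\left(t \right)} = \left(t + 104\right) + 422 = \left(104 + t\right) + 422 = 526 + t$)
$a{\left(1151 \right)} - k = \left(526 + 1151\right) - -526358 = 1677 + 526358 = 528035$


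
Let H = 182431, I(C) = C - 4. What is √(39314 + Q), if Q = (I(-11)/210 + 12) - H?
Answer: I*√28048594/14 ≈ 378.29*I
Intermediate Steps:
I(C) = -4 + C
Q = -2553867/14 (Q = ((-4 - 11)/210 + 12) - 1*182431 = (-15*1/210 + 12) - 182431 = (-1/14 + 12) - 182431 = 167/14 - 182431 = -2553867/14 ≈ -1.8242e+5)
√(39314 + Q) = √(39314 - 2553867/14) = √(-2003471/14) = I*√28048594/14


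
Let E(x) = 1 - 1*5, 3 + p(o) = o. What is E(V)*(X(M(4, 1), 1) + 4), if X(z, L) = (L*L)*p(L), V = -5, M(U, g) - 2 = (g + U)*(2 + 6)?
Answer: -8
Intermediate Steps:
M(U, g) = 2 + 8*U + 8*g (M(U, g) = 2 + (g + U)*(2 + 6) = 2 + (U + g)*8 = 2 + (8*U + 8*g) = 2 + 8*U + 8*g)
p(o) = -3 + o
E(x) = -4 (E(x) = 1 - 5 = -4)
X(z, L) = L**2*(-3 + L) (X(z, L) = (L*L)*(-3 + L) = L**2*(-3 + L))
E(V)*(X(M(4, 1), 1) + 4) = -4*(1**2*(-3 + 1) + 4) = -4*(1*(-2) + 4) = -4*(-2 + 4) = -4*2 = -8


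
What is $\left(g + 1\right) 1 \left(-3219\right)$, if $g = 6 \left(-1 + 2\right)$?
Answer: $-22533$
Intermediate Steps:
$g = 6$ ($g = 6 \cdot 1 = 6$)
$\left(g + 1\right) 1 \left(-3219\right) = \left(6 + 1\right) 1 \left(-3219\right) = 7 \cdot 1 \left(-3219\right) = 7 \left(-3219\right) = -22533$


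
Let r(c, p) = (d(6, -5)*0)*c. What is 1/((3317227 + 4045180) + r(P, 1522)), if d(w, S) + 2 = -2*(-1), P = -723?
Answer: 1/7362407 ≈ 1.3583e-7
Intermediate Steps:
d(w, S) = 0 (d(w, S) = -2 - 2*(-1) = -2 + 2 = 0)
r(c, p) = 0 (r(c, p) = (0*0)*c = 0*c = 0)
1/((3317227 + 4045180) + r(P, 1522)) = 1/((3317227 + 4045180) + 0) = 1/(7362407 + 0) = 1/7362407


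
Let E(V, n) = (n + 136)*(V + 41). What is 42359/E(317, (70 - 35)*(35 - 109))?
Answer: -42359/878532 ≈ -0.048216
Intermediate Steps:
E(V, n) = (41 + V)*(136 + n) (E(V, n) = (136 + n)*(41 + V) = (41 + V)*(136 + n))
42359/E(317, (70 - 35)*(35 - 109)) = 42359/(5576 + 41*((70 - 35)*(35 - 109)) + 136*317 + 317*((70 - 35)*(35 - 109))) = 42359/(5576 + 41*(35*(-74)) + 43112 + 317*(35*(-74))) = 42359/(5576 + 41*(-2590) + 43112 + 317*(-2590)) = 42359/(5576 - 106190 + 43112 - 821030) = 42359/(-878532) = 42359*(-1/878532) = -42359/878532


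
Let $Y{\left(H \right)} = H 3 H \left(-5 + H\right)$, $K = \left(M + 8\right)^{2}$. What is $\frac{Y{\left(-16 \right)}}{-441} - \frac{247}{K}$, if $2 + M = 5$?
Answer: $\frac{29247}{847} \approx 34.53$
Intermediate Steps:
$M = 3$ ($M = -2 + 5 = 3$)
$K = 121$ ($K = \left(3 + 8\right)^{2} = 11^{2} = 121$)
$Y{\left(H \right)} = 3 H^{2} \left(-5 + H\right)$ ($Y{\left(H \right)} = 3 H H \left(-5 + H\right) = 3 H^{2} \left(-5 + H\right)$)
$\frac{Y{\left(-16 \right)}}{-441} - \frac{247}{K} = \frac{3 \left(-16\right)^{2} \left(-5 - 16\right)}{-441} - \frac{247}{121} = 3 \cdot 256 \left(-21\right) \left(- \frac{1}{441}\right) - \frac{247}{121} = \left(-16128\right) \left(- \frac{1}{441}\right) - \frac{247}{121} = \frac{256}{7} - \frac{247}{121} = \frac{29247}{847}$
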